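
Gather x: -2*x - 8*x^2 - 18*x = -8*x^2 - 20*x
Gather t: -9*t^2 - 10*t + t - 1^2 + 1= -9*t^2 - 9*t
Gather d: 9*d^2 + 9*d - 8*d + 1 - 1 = 9*d^2 + d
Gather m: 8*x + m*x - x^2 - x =m*x - x^2 + 7*x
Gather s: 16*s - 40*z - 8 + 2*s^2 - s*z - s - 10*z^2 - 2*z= 2*s^2 + s*(15 - z) - 10*z^2 - 42*z - 8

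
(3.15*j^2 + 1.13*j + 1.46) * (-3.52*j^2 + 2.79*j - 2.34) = -11.088*j^4 + 4.8109*j^3 - 9.3575*j^2 + 1.4292*j - 3.4164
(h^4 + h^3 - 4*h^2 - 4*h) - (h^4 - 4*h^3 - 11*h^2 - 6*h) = 5*h^3 + 7*h^2 + 2*h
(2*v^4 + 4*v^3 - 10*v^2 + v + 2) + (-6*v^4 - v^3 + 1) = -4*v^4 + 3*v^3 - 10*v^2 + v + 3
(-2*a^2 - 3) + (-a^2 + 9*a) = -3*a^2 + 9*a - 3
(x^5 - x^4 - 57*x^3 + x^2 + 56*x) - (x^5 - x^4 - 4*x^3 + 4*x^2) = -53*x^3 - 3*x^2 + 56*x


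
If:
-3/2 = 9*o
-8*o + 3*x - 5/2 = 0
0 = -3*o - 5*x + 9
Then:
No Solution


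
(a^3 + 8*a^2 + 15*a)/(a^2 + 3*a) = a + 5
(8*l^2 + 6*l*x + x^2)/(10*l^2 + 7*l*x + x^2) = (4*l + x)/(5*l + x)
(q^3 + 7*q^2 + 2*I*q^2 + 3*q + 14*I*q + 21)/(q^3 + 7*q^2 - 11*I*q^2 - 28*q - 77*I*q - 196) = (q^2 + 2*I*q + 3)/(q^2 - 11*I*q - 28)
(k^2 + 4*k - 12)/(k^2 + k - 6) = (k + 6)/(k + 3)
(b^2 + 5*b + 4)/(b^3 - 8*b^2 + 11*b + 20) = (b + 4)/(b^2 - 9*b + 20)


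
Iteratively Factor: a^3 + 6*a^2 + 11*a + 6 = (a + 2)*(a^2 + 4*a + 3) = (a + 1)*(a + 2)*(a + 3)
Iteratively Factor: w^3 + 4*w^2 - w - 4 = (w - 1)*(w^2 + 5*w + 4) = (w - 1)*(w + 1)*(w + 4)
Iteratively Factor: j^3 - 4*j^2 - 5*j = (j)*(j^2 - 4*j - 5) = j*(j - 5)*(j + 1)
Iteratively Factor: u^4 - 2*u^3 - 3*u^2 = (u)*(u^3 - 2*u^2 - 3*u) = u*(u + 1)*(u^2 - 3*u) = u^2*(u + 1)*(u - 3)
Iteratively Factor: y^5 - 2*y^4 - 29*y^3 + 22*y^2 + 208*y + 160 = (y - 5)*(y^4 + 3*y^3 - 14*y^2 - 48*y - 32) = (y - 5)*(y + 4)*(y^3 - y^2 - 10*y - 8) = (y - 5)*(y - 4)*(y + 4)*(y^2 + 3*y + 2) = (y - 5)*(y - 4)*(y + 1)*(y + 4)*(y + 2)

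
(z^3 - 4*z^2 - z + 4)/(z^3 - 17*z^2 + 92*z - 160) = (z^2 - 1)/(z^2 - 13*z + 40)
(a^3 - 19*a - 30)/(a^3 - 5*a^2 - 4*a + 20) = (a + 3)/(a - 2)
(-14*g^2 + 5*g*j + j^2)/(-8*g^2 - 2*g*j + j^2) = (14*g^2 - 5*g*j - j^2)/(8*g^2 + 2*g*j - j^2)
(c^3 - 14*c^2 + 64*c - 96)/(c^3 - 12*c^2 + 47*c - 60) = (c^2 - 10*c + 24)/(c^2 - 8*c + 15)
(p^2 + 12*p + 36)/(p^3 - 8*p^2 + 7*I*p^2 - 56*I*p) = (p^2 + 12*p + 36)/(p*(p^2 + p*(-8 + 7*I) - 56*I))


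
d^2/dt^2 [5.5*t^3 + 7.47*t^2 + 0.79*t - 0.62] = 33.0*t + 14.94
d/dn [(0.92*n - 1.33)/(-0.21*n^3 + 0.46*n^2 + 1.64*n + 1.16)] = (0.3864*n^3 - 1.2611*n^2 + 1.2236*n + 3.2484)/(0.0441*n^6 - 0.1932*n^5 - 0.4772*n^4 + 1.0216*n^3 + 3.7568*n^2 + 3.8048*n + 1.3456)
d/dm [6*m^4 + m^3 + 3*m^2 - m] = 24*m^3 + 3*m^2 + 6*m - 1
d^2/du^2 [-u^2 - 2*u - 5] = -2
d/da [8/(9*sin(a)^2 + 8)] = -288*sin(2*a)/(9*cos(2*a) - 25)^2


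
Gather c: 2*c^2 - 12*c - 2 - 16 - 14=2*c^2 - 12*c - 32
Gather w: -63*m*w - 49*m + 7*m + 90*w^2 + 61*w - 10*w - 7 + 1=-42*m + 90*w^2 + w*(51 - 63*m) - 6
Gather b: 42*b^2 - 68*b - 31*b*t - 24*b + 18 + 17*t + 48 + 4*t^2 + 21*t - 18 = 42*b^2 + b*(-31*t - 92) + 4*t^2 + 38*t + 48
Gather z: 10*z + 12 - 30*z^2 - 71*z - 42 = -30*z^2 - 61*z - 30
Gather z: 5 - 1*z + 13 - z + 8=26 - 2*z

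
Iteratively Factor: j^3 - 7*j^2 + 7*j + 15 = (j + 1)*(j^2 - 8*j + 15) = (j - 3)*(j + 1)*(j - 5)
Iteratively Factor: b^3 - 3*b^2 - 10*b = (b)*(b^2 - 3*b - 10) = b*(b + 2)*(b - 5)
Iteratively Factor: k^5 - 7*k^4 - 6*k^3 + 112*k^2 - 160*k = (k)*(k^4 - 7*k^3 - 6*k^2 + 112*k - 160) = k*(k - 4)*(k^3 - 3*k^2 - 18*k + 40) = k*(k - 4)*(k - 2)*(k^2 - k - 20) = k*(k - 4)*(k - 2)*(k + 4)*(k - 5)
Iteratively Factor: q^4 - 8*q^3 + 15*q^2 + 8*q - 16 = (q - 4)*(q^3 - 4*q^2 - q + 4) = (q - 4)*(q - 1)*(q^2 - 3*q - 4) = (q - 4)*(q - 1)*(q + 1)*(q - 4)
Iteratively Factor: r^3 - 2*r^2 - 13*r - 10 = (r + 1)*(r^2 - 3*r - 10) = (r + 1)*(r + 2)*(r - 5)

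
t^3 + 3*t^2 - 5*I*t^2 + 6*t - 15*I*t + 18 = (t + 3)*(t - 6*I)*(t + I)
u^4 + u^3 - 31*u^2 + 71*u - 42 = (u - 3)*(u - 2)*(u - 1)*(u + 7)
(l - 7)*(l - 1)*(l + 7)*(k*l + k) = k*l^4 - 50*k*l^2 + 49*k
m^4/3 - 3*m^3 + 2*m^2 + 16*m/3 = m*(m/3 + 1/3)*(m - 8)*(m - 2)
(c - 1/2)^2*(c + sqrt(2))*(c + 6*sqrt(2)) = c^4 - c^3 + 7*sqrt(2)*c^3 - 7*sqrt(2)*c^2 + 49*c^2/4 - 12*c + 7*sqrt(2)*c/4 + 3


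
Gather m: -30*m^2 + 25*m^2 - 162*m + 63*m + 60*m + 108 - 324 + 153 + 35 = -5*m^2 - 39*m - 28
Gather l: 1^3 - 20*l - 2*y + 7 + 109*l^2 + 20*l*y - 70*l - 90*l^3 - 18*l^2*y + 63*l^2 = -90*l^3 + l^2*(172 - 18*y) + l*(20*y - 90) - 2*y + 8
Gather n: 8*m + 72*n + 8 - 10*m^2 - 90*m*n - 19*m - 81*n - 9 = -10*m^2 - 11*m + n*(-90*m - 9) - 1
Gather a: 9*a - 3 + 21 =9*a + 18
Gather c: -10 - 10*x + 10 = -10*x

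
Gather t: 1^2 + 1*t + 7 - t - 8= 0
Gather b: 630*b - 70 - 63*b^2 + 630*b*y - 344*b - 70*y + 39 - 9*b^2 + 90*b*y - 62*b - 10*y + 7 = -72*b^2 + b*(720*y + 224) - 80*y - 24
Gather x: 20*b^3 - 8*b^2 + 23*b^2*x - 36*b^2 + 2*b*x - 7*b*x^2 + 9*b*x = 20*b^3 - 44*b^2 - 7*b*x^2 + x*(23*b^2 + 11*b)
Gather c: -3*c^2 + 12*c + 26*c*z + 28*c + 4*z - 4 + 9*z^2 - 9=-3*c^2 + c*(26*z + 40) + 9*z^2 + 4*z - 13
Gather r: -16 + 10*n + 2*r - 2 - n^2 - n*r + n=-n^2 + 11*n + r*(2 - n) - 18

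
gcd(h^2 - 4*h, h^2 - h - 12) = h - 4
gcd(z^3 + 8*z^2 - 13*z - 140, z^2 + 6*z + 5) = z + 5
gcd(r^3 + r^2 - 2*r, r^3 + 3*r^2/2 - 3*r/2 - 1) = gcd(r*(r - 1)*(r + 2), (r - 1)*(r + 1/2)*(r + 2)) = r^2 + r - 2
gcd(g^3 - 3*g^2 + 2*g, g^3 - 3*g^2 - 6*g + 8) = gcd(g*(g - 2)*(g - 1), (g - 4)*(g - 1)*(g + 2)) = g - 1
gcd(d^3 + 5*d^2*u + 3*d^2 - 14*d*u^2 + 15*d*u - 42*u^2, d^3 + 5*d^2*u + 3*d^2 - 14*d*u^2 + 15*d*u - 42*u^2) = -d^3 - 5*d^2*u - 3*d^2 + 14*d*u^2 - 15*d*u + 42*u^2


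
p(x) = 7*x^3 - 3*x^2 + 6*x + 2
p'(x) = 21*x^2 - 6*x + 6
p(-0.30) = -0.26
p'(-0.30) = 9.69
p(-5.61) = -1361.99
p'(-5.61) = 700.57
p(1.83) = 45.83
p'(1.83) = 65.35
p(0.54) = 5.47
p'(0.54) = 8.88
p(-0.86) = -9.83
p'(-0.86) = 26.69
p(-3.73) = -425.38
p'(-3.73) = 320.55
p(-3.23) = -284.57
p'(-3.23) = 244.47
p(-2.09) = -87.55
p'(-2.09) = 110.27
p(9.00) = 4916.00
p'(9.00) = 1653.00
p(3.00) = 182.00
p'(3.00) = 177.00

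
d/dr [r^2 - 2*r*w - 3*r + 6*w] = 2*r - 2*w - 3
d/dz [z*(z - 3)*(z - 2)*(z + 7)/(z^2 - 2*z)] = 2*z + 4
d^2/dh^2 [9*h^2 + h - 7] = 18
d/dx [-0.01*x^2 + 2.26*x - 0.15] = 2.26 - 0.02*x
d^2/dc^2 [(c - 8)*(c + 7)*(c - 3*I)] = 6*c - 2 - 6*I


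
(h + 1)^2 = h^2 + 2*h + 1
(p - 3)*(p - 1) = p^2 - 4*p + 3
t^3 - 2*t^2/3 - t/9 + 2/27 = (t - 2/3)*(t - 1/3)*(t + 1/3)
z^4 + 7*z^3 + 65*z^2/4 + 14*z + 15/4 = (z + 1/2)*(z + 1)*(z + 5/2)*(z + 3)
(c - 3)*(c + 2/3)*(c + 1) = c^3 - 4*c^2/3 - 13*c/3 - 2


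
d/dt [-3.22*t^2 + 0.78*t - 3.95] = 0.78 - 6.44*t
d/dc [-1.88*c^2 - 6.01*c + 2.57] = -3.76*c - 6.01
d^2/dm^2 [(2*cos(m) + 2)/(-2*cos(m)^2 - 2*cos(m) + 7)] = 2*(36*sin(m)^4*cos(m) + 12*sin(m)^4 - 74*sin(m)^2 + 19*cos(m) + 30*cos(3*m) - 2*cos(5*m) - 2)/(-2*sin(m)^2 + 2*cos(m) - 5)^3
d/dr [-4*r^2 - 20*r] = -8*r - 20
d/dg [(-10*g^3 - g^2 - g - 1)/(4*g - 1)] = (-80*g^3 + 26*g^2 + 2*g + 5)/(16*g^2 - 8*g + 1)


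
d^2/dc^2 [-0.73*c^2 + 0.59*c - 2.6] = -1.46000000000000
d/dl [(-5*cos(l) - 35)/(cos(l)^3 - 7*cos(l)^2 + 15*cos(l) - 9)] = 10*(sin(l)^2 - 10*cos(l) + 18)*sin(l)/((cos(l) - 3)^3*(cos(l) - 1)^2)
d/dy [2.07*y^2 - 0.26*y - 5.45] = 4.14*y - 0.26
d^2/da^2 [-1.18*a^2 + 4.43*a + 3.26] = -2.36000000000000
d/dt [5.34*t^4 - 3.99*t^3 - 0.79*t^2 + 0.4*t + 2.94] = 21.36*t^3 - 11.97*t^2 - 1.58*t + 0.4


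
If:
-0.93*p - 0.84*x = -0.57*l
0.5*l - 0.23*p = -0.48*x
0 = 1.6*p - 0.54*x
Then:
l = 0.00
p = 0.00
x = 0.00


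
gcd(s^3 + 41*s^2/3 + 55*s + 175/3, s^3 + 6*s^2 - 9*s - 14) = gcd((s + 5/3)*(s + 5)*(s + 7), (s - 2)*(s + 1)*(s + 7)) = s + 7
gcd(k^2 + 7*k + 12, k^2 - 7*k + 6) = 1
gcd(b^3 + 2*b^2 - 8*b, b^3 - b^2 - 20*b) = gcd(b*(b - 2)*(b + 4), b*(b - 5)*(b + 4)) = b^2 + 4*b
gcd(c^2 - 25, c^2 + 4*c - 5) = c + 5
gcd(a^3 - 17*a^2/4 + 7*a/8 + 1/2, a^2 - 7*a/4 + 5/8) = a - 1/2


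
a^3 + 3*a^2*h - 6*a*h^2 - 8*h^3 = (a - 2*h)*(a + h)*(a + 4*h)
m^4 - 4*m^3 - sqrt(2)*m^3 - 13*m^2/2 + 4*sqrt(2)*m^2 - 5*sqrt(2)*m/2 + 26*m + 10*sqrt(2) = (m - 4)*(m - 5*sqrt(2)/2)*(m + sqrt(2)/2)*(m + sqrt(2))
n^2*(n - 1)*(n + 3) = n^4 + 2*n^3 - 3*n^2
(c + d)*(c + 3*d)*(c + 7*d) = c^3 + 11*c^2*d + 31*c*d^2 + 21*d^3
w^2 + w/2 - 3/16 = (w - 1/4)*(w + 3/4)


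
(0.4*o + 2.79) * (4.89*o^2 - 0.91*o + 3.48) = 1.956*o^3 + 13.2791*o^2 - 1.1469*o + 9.7092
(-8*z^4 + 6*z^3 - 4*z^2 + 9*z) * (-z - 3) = 8*z^5 + 18*z^4 - 14*z^3 + 3*z^2 - 27*z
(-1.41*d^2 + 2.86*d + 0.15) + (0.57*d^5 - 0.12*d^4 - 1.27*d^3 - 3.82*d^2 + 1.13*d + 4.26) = 0.57*d^5 - 0.12*d^4 - 1.27*d^3 - 5.23*d^2 + 3.99*d + 4.41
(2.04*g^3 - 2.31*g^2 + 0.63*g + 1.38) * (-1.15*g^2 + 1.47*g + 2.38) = -2.346*g^5 + 5.6553*g^4 + 0.735*g^3 - 6.1587*g^2 + 3.528*g + 3.2844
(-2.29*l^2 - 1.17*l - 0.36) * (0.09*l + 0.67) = -0.2061*l^3 - 1.6396*l^2 - 0.8163*l - 0.2412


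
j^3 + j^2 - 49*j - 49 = (j - 7)*(j + 1)*(j + 7)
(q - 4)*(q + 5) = q^2 + q - 20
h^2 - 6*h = h*(h - 6)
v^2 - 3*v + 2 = (v - 2)*(v - 1)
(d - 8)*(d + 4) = d^2 - 4*d - 32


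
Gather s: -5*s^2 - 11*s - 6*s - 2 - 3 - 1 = -5*s^2 - 17*s - 6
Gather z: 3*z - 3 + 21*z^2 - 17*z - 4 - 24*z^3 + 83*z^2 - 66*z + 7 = -24*z^3 + 104*z^2 - 80*z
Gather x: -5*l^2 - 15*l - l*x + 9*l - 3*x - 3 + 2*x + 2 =-5*l^2 - 6*l + x*(-l - 1) - 1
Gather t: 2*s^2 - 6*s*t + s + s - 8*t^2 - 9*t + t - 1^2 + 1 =2*s^2 + 2*s - 8*t^2 + t*(-6*s - 8)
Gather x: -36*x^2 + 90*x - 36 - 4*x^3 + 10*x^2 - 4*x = -4*x^3 - 26*x^2 + 86*x - 36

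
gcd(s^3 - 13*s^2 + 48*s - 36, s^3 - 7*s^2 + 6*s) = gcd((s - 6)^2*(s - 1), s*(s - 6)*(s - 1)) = s^2 - 7*s + 6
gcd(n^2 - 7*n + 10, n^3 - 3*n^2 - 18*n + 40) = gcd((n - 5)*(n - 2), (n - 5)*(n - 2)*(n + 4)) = n^2 - 7*n + 10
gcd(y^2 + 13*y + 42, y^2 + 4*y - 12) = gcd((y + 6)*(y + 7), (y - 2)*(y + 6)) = y + 6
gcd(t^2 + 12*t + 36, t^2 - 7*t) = 1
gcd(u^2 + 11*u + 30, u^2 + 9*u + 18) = u + 6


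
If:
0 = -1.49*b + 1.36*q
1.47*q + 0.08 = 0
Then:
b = -0.05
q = -0.05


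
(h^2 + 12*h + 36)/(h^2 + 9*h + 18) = (h + 6)/(h + 3)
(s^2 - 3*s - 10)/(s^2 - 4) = (s - 5)/(s - 2)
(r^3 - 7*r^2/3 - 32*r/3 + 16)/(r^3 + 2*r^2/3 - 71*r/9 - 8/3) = 3*(3*r^2 - 16*r + 16)/(9*r^2 - 21*r - 8)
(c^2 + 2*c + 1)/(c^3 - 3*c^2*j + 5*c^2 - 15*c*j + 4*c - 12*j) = (c + 1)/(c^2 - 3*c*j + 4*c - 12*j)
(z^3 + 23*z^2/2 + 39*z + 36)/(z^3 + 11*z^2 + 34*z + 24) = (z + 3/2)/(z + 1)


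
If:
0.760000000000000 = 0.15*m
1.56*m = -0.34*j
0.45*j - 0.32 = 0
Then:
No Solution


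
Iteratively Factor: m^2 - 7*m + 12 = (m - 3)*(m - 4)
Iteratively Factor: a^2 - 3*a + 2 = (a - 1)*(a - 2)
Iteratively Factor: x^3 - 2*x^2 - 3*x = (x - 3)*(x^2 + x) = x*(x - 3)*(x + 1)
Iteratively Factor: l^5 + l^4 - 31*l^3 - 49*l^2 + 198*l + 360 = (l - 5)*(l^4 + 6*l^3 - l^2 - 54*l - 72) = (l - 5)*(l + 2)*(l^3 + 4*l^2 - 9*l - 36) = (l - 5)*(l + 2)*(l + 4)*(l^2 - 9) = (l - 5)*(l - 3)*(l + 2)*(l + 4)*(l + 3)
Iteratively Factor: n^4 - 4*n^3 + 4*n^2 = (n - 2)*(n^3 - 2*n^2) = n*(n - 2)*(n^2 - 2*n) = n^2*(n - 2)*(n - 2)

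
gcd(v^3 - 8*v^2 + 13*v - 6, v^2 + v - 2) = v - 1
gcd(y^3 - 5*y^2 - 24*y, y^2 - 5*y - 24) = y^2 - 5*y - 24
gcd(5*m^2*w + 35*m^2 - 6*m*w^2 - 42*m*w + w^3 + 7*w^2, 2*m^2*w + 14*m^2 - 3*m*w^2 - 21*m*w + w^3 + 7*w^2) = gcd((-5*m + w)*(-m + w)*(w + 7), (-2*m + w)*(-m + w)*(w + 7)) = -m*w - 7*m + w^2 + 7*w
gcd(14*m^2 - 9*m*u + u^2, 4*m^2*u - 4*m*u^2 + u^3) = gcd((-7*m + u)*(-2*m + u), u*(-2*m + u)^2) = -2*m + u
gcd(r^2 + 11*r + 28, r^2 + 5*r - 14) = r + 7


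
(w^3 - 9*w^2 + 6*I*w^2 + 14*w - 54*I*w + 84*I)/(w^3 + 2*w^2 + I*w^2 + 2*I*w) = (w^3 + w^2*(-9 + 6*I) + 2*w*(7 - 27*I) + 84*I)/(w*(w^2 + w*(2 + I) + 2*I))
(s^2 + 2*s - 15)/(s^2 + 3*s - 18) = (s + 5)/(s + 6)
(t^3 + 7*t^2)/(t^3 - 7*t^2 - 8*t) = t*(t + 7)/(t^2 - 7*t - 8)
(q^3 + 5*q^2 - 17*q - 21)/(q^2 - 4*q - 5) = (q^2 + 4*q - 21)/(q - 5)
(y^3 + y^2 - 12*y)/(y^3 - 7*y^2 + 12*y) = (y + 4)/(y - 4)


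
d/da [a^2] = 2*a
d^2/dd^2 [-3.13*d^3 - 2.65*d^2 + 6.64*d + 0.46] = -18.78*d - 5.3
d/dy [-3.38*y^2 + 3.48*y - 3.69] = 3.48 - 6.76*y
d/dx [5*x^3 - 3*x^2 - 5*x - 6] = 15*x^2 - 6*x - 5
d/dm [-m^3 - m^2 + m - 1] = -3*m^2 - 2*m + 1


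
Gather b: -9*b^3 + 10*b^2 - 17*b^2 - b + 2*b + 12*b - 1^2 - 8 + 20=-9*b^3 - 7*b^2 + 13*b + 11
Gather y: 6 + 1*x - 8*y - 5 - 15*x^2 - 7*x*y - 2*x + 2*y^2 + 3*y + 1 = -15*x^2 - x + 2*y^2 + y*(-7*x - 5) + 2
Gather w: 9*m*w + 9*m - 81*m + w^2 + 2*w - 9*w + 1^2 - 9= -72*m + w^2 + w*(9*m - 7) - 8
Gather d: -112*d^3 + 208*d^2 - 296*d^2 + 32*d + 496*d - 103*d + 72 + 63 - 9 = -112*d^3 - 88*d^2 + 425*d + 126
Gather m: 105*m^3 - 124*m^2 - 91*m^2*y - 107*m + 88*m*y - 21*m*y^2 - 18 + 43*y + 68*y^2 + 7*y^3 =105*m^3 + m^2*(-91*y - 124) + m*(-21*y^2 + 88*y - 107) + 7*y^3 + 68*y^2 + 43*y - 18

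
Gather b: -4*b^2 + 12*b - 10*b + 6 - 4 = -4*b^2 + 2*b + 2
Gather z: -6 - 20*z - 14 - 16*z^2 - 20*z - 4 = -16*z^2 - 40*z - 24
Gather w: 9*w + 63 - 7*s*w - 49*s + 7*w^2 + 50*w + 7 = -49*s + 7*w^2 + w*(59 - 7*s) + 70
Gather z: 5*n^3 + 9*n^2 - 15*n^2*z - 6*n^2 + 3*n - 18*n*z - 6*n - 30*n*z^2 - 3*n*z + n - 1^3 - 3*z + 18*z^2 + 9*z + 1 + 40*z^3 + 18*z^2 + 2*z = 5*n^3 + 3*n^2 - 2*n + 40*z^3 + z^2*(36 - 30*n) + z*(-15*n^2 - 21*n + 8)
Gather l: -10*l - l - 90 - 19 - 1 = -11*l - 110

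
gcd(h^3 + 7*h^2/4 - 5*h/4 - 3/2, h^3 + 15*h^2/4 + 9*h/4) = h + 3/4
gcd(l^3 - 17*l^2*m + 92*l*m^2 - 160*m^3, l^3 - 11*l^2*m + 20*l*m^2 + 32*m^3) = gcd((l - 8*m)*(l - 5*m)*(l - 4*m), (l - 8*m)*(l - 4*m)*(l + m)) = l^2 - 12*l*m + 32*m^2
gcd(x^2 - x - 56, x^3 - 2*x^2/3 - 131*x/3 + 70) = x + 7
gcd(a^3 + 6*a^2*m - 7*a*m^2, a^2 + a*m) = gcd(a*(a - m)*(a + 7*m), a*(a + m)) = a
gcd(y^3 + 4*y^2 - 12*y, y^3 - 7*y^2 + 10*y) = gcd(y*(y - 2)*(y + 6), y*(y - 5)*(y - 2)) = y^2 - 2*y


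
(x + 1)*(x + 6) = x^2 + 7*x + 6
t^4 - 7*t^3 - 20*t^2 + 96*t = t*(t - 8)*(t - 3)*(t + 4)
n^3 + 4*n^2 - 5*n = n*(n - 1)*(n + 5)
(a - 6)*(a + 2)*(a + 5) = a^3 + a^2 - 32*a - 60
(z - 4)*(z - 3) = z^2 - 7*z + 12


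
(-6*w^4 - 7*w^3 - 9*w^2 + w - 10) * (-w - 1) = 6*w^5 + 13*w^4 + 16*w^3 + 8*w^2 + 9*w + 10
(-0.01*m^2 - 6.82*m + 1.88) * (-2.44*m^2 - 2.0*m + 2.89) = 0.0244*m^4 + 16.6608*m^3 + 9.0239*m^2 - 23.4698*m + 5.4332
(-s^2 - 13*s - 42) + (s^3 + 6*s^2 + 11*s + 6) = s^3 + 5*s^2 - 2*s - 36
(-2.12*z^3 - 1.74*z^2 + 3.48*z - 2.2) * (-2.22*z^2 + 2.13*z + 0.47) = 4.7064*z^5 - 0.6528*z^4 - 12.4282*z^3 + 11.4786*z^2 - 3.0504*z - 1.034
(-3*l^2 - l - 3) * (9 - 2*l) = 6*l^3 - 25*l^2 - 3*l - 27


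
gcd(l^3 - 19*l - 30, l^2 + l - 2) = l + 2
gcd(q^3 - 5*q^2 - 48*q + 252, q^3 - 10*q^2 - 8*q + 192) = q - 6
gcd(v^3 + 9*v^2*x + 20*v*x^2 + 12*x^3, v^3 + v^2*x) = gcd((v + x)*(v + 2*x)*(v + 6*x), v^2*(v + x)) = v + x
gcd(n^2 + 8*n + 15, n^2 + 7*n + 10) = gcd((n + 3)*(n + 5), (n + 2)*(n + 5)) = n + 5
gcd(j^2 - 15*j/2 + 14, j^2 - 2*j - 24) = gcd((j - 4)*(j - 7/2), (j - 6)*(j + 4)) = 1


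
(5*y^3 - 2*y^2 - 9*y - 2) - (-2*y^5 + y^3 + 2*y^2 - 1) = 2*y^5 + 4*y^3 - 4*y^2 - 9*y - 1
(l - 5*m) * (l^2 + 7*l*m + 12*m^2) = l^3 + 2*l^2*m - 23*l*m^2 - 60*m^3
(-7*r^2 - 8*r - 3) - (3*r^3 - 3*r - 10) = -3*r^3 - 7*r^2 - 5*r + 7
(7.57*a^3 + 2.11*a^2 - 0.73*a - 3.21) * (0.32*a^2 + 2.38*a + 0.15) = 2.4224*a^5 + 18.6918*a^4 + 5.9237*a^3 - 2.4481*a^2 - 7.7493*a - 0.4815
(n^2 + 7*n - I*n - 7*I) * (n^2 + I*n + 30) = n^4 + 7*n^3 + 31*n^2 + 217*n - 30*I*n - 210*I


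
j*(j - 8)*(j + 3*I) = j^3 - 8*j^2 + 3*I*j^2 - 24*I*j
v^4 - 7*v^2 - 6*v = v*(v - 3)*(v + 1)*(v + 2)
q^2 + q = q*(q + 1)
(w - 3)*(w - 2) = w^2 - 5*w + 6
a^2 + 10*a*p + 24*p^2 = (a + 4*p)*(a + 6*p)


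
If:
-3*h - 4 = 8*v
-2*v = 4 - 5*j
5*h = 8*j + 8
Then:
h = 64/31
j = 9/31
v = -79/62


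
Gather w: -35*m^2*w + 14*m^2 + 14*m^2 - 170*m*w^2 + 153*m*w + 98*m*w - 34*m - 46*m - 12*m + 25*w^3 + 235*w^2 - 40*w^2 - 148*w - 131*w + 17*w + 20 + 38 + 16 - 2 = 28*m^2 - 92*m + 25*w^3 + w^2*(195 - 170*m) + w*(-35*m^2 + 251*m - 262) + 72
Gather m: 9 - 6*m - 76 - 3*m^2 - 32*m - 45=-3*m^2 - 38*m - 112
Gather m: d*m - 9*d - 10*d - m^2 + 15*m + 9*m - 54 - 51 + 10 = -19*d - m^2 + m*(d + 24) - 95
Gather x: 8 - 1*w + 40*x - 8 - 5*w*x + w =x*(40 - 5*w)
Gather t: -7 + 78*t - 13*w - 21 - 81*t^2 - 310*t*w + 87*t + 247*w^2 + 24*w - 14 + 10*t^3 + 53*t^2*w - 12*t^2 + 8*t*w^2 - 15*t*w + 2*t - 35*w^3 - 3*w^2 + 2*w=10*t^3 + t^2*(53*w - 93) + t*(8*w^2 - 325*w + 167) - 35*w^3 + 244*w^2 + 13*w - 42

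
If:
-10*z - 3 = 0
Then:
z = -3/10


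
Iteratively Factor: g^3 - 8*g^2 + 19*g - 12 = (g - 4)*(g^2 - 4*g + 3) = (g - 4)*(g - 3)*(g - 1)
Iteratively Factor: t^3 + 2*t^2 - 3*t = (t)*(t^2 + 2*t - 3) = t*(t + 3)*(t - 1)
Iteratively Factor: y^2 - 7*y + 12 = (y - 4)*(y - 3)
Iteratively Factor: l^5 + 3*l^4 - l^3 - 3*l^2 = (l)*(l^4 + 3*l^3 - l^2 - 3*l) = l*(l - 1)*(l^3 + 4*l^2 + 3*l) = l*(l - 1)*(l + 3)*(l^2 + l) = l*(l - 1)*(l + 1)*(l + 3)*(l)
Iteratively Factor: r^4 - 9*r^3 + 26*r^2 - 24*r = (r - 4)*(r^3 - 5*r^2 + 6*r) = (r - 4)*(r - 2)*(r^2 - 3*r) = r*(r - 4)*(r - 2)*(r - 3)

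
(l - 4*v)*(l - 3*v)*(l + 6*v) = l^3 - l^2*v - 30*l*v^2 + 72*v^3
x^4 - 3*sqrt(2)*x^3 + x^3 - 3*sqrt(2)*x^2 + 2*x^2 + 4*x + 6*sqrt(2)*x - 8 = (x - 1)*(x + 2)*(x - 2*sqrt(2))*(x - sqrt(2))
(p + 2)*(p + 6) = p^2 + 8*p + 12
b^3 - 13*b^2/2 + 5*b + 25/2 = (b - 5)*(b - 5/2)*(b + 1)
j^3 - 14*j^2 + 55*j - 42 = (j - 7)*(j - 6)*(j - 1)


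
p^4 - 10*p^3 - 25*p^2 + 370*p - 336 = (p - 8)*(p - 7)*(p - 1)*(p + 6)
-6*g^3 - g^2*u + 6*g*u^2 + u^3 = (-g + u)*(g + u)*(6*g + u)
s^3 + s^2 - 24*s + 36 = (s - 3)*(s - 2)*(s + 6)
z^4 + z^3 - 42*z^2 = z^2*(z - 6)*(z + 7)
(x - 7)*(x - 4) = x^2 - 11*x + 28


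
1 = 1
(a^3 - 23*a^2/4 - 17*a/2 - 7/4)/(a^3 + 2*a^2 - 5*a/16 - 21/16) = 4*(4*a^2 - 27*a - 7)/(16*a^2 + 16*a - 21)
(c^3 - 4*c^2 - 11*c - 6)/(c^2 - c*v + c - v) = (-c^2 + 5*c + 6)/(-c + v)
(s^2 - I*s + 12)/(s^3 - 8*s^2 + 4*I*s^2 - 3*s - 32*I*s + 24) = (s - 4*I)/(s^2 + s*(-8 + I) - 8*I)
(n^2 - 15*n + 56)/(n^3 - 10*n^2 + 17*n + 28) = (n - 8)/(n^2 - 3*n - 4)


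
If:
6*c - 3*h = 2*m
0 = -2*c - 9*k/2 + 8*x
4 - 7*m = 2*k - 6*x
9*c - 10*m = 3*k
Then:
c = 556*x/571 + 360/571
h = 932*x/571 + 472/571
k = 768*x/571 - 160/571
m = 270*x/571 + 372/571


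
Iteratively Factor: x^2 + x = (x)*(x + 1)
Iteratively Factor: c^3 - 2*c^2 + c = (c - 1)*(c^2 - c) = (c - 1)^2*(c)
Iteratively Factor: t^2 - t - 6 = (t - 3)*(t + 2)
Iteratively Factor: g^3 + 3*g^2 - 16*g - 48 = (g + 4)*(g^2 - g - 12) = (g + 3)*(g + 4)*(g - 4)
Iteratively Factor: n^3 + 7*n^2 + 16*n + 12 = (n + 2)*(n^2 + 5*n + 6) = (n + 2)*(n + 3)*(n + 2)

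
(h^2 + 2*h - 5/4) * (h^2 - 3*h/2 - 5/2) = h^4 + h^3/2 - 27*h^2/4 - 25*h/8 + 25/8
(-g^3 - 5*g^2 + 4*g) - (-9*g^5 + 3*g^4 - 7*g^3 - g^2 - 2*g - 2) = 9*g^5 - 3*g^4 + 6*g^3 - 4*g^2 + 6*g + 2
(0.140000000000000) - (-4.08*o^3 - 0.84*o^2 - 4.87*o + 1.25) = 4.08*o^3 + 0.84*o^2 + 4.87*o - 1.11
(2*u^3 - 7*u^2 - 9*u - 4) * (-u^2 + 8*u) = -2*u^5 + 23*u^4 - 47*u^3 - 68*u^2 - 32*u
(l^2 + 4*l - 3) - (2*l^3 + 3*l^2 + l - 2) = -2*l^3 - 2*l^2 + 3*l - 1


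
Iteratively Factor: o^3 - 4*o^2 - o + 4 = (o + 1)*(o^2 - 5*o + 4) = (o - 4)*(o + 1)*(o - 1)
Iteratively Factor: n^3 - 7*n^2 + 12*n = (n - 4)*(n^2 - 3*n) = n*(n - 4)*(n - 3)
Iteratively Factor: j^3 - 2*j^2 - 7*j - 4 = (j + 1)*(j^2 - 3*j - 4) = (j - 4)*(j + 1)*(j + 1)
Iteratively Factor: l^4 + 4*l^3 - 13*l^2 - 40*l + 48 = (l - 3)*(l^3 + 7*l^2 + 8*l - 16) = (l - 3)*(l - 1)*(l^2 + 8*l + 16) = (l - 3)*(l - 1)*(l + 4)*(l + 4)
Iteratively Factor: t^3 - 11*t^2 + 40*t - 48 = (t - 4)*(t^2 - 7*t + 12) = (t - 4)*(t - 3)*(t - 4)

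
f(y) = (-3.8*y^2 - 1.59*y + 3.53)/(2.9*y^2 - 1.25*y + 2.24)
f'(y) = (1.25 - 5.8*y)*(-3.8*y^2 - 1.59*y + 3.53)/(2.9*y^2 - 1.25*y + 2.24)^2 + (-7.6*y - 1.59)/(2.9*y^2 - 1.25*y + 2.24)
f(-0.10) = 1.53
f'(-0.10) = 0.82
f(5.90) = -1.44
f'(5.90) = 0.01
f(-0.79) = 0.48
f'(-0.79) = 1.43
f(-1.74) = -0.39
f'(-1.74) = 0.54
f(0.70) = 0.20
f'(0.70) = -2.68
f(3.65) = -1.46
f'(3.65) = -0.01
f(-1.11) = 0.09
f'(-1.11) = 1.04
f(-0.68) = 0.64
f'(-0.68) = 1.56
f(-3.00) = -0.81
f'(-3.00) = 0.19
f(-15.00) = -1.23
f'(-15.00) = 0.01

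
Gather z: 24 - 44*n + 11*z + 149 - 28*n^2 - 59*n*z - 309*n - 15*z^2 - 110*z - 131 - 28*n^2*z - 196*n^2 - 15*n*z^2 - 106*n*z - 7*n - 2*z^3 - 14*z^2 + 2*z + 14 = -224*n^2 - 360*n - 2*z^3 + z^2*(-15*n - 29) + z*(-28*n^2 - 165*n - 97) + 56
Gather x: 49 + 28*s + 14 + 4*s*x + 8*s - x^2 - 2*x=36*s - x^2 + x*(4*s - 2) + 63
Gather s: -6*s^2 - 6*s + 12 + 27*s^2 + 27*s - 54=21*s^2 + 21*s - 42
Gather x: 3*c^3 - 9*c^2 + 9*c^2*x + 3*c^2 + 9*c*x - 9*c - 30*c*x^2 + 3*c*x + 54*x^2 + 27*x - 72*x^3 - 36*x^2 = 3*c^3 - 6*c^2 - 9*c - 72*x^3 + x^2*(18 - 30*c) + x*(9*c^2 + 12*c + 27)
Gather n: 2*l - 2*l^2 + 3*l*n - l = -2*l^2 + 3*l*n + l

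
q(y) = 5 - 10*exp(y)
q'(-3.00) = -0.50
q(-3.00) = 4.50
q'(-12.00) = 0.00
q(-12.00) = 5.00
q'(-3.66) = -0.26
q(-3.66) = 4.74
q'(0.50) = -16.49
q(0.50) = -11.49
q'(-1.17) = -3.10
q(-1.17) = 1.90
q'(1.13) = -30.96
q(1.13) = -25.96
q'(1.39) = -40.15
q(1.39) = -35.15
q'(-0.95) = -3.87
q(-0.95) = 1.13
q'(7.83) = -25149.29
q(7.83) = -25144.29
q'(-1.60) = -2.02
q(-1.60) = 2.98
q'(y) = -10*exp(y)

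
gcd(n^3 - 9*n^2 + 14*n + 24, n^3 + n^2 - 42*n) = n - 6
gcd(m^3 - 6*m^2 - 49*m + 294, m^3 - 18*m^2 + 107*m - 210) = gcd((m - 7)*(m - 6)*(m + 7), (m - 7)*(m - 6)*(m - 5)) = m^2 - 13*m + 42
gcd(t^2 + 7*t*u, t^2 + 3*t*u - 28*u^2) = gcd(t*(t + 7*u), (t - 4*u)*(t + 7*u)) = t + 7*u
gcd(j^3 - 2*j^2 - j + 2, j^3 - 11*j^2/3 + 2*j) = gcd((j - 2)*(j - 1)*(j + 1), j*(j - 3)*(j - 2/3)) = 1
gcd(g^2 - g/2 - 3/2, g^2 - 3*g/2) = g - 3/2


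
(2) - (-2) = 4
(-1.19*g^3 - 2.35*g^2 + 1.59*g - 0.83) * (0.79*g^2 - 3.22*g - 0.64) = -0.9401*g^5 + 1.9753*g^4 + 9.5847*g^3 - 4.2715*g^2 + 1.655*g + 0.5312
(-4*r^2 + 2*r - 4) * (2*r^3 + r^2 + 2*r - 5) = -8*r^5 - 14*r^3 + 20*r^2 - 18*r + 20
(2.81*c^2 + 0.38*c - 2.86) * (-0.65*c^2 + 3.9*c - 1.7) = -1.8265*c^4 + 10.712*c^3 - 1.436*c^2 - 11.8*c + 4.862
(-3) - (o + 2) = -o - 5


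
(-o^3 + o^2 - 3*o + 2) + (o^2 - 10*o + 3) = -o^3 + 2*o^2 - 13*o + 5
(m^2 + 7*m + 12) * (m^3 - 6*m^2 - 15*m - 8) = m^5 + m^4 - 45*m^3 - 185*m^2 - 236*m - 96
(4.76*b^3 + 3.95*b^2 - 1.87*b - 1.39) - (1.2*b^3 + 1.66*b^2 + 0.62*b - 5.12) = 3.56*b^3 + 2.29*b^2 - 2.49*b + 3.73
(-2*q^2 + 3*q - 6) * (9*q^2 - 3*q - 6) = -18*q^4 + 33*q^3 - 51*q^2 + 36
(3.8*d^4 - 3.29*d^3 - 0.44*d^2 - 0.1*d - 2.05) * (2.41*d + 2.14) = 9.158*d^5 + 0.203099999999999*d^4 - 8.101*d^3 - 1.1826*d^2 - 5.1545*d - 4.387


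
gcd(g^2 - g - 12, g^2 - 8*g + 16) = g - 4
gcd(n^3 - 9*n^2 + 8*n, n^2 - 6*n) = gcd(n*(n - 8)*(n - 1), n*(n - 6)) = n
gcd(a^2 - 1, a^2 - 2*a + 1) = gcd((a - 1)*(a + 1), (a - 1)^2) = a - 1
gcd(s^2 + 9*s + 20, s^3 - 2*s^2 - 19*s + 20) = s + 4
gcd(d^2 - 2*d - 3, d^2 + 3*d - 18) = d - 3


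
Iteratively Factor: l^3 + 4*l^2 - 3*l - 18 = (l + 3)*(l^2 + l - 6) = (l - 2)*(l + 3)*(l + 3)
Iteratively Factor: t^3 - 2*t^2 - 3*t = (t)*(t^2 - 2*t - 3) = t*(t + 1)*(t - 3)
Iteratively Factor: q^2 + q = (q + 1)*(q)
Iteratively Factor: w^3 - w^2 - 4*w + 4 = (w + 2)*(w^2 - 3*w + 2) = (w - 1)*(w + 2)*(w - 2)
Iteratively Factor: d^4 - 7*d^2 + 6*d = (d - 2)*(d^3 + 2*d^2 - 3*d) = (d - 2)*(d + 3)*(d^2 - d) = d*(d - 2)*(d + 3)*(d - 1)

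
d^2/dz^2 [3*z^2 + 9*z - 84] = 6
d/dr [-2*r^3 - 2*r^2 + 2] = 2*r*(-3*r - 2)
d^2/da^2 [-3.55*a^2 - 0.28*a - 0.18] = -7.10000000000000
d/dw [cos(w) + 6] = -sin(w)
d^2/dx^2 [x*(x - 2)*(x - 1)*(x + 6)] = 12*x^2 + 18*x - 32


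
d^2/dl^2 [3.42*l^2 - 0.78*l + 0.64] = 6.84000000000000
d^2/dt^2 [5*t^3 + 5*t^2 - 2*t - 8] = 30*t + 10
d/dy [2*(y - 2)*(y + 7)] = 4*y + 10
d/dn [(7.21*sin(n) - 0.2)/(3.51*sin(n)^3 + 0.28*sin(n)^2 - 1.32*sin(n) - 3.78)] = (-50.6142*sin(n)^3 + 0.0871999999999997*sin(n)^2 + 0.112*sin(n) - 27.5178)*cos(n)/(12.3201*sin(n)^6 + 1.9656*sin(n)^5 - 9.188*sin(n)^4 - 27.2748*sin(n)^3 - 0.3744*sin(n)^2 + 9.9792*sin(n) + 14.2884)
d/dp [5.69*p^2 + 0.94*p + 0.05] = 11.38*p + 0.94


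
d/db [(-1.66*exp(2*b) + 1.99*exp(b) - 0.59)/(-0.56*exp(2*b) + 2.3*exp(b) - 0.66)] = (-2.7036*exp(2*b) + 1.5304*exp(b) + 0.0435999999999996)*exp(b)/(0.3136*exp(4*b) - 2.576*exp(3*b) + 6.0292*exp(2*b) - 3.036*exp(b) + 0.4356)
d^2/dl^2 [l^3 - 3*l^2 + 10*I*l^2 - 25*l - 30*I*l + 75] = 6*l - 6 + 20*I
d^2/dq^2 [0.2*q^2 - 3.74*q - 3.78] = 0.400000000000000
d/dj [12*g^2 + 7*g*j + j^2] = 7*g + 2*j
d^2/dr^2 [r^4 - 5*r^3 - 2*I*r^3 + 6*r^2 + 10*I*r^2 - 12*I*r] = 12*r^2 + r*(-30 - 12*I) + 12 + 20*I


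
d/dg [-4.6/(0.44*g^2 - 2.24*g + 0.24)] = (4.048*g - 10.304)/(0.44*g^2 - 2.24*g + 0.24)^2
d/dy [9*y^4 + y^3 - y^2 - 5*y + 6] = 36*y^3 + 3*y^2 - 2*y - 5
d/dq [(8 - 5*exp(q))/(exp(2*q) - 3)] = (5*exp(2*q) - 16*exp(q) + 15)*exp(q)/(exp(4*q) - 6*exp(2*q) + 9)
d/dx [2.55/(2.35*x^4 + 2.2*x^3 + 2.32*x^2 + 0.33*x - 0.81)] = (-23.97*x^3 - 16.83*x^2 - 11.832*x - 0.8415)/(2.35*x^4 + 2.2*x^3 + 2.32*x^2 + 0.33*x - 0.81)^2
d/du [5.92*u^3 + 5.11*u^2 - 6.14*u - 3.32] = 17.76*u^2 + 10.22*u - 6.14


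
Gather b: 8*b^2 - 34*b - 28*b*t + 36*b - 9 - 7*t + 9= 8*b^2 + b*(2 - 28*t) - 7*t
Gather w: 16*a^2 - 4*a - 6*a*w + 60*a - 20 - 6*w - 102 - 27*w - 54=16*a^2 + 56*a + w*(-6*a - 33) - 176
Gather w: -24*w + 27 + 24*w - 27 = 0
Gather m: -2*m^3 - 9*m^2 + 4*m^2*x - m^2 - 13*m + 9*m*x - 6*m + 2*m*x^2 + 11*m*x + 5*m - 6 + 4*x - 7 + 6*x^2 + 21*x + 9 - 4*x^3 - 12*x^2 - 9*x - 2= -2*m^3 + m^2*(4*x - 10) + m*(2*x^2 + 20*x - 14) - 4*x^3 - 6*x^2 + 16*x - 6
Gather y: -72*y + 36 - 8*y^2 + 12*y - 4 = -8*y^2 - 60*y + 32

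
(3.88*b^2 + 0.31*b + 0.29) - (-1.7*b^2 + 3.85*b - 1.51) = 5.58*b^2 - 3.54*b + 1.8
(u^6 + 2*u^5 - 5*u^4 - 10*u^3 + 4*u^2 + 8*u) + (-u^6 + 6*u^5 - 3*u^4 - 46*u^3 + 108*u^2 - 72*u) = 8*u^5 - 8*u^4 - 56*u^3 + 112*u^2 - 64*u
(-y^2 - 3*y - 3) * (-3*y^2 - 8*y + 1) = 3*y^4 + 17*y^3 + 32*y^2 + 21*y - 3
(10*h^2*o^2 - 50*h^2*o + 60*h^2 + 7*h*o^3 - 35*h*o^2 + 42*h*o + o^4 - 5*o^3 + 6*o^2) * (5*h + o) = 50*h^3*o^2 - 250*h^3*o + 300*h^3 + 45*h^2*o^3 - 225*h^2*o^2 + 270*h^2*o + 12*h*o^4 - 60*h*o^3 + 72*h*o^2 + o^5 - 5*o^4 + 6*o^3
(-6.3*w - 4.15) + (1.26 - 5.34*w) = -11.64*w - 2.89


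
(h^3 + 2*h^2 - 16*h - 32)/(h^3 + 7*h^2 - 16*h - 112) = (h + 2)/(h + 7)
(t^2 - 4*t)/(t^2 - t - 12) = t/(t + 3)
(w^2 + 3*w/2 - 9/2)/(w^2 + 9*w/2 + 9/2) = (2*w - 3)/(2*w + 3)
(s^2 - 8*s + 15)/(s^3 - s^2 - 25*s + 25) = (s - 3)/(s^2 + 4*s - 5)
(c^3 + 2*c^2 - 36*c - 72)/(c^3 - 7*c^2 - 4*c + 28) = (c^2 - 36)/(c^2 - 9*c + 14)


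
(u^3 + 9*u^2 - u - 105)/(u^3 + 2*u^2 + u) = (u^3 + 9*u^2 - u - 105)/(u*(u^2 + 2*u + 1))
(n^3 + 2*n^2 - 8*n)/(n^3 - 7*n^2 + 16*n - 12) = n*(n + 4)/(n^2 - 5*n + 6)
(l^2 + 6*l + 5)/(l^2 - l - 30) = (l + 1)/(l - 6)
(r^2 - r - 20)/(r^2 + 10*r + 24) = (r - 5)/(r + 6)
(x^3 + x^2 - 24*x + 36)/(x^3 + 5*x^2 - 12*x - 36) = (x - 2)/(x + 2)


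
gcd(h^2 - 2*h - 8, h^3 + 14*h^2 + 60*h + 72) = h + 2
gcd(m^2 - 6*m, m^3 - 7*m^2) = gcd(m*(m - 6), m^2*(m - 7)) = m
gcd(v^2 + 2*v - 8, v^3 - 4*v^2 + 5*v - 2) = v - 2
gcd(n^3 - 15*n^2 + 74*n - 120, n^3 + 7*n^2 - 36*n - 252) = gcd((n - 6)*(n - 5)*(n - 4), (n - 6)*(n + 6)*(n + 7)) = n - 6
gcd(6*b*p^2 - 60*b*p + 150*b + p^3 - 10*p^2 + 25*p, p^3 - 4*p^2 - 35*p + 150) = p^2 - 10*p + 25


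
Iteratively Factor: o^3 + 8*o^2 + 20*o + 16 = (o + 2)*(o^2 + 6*o + 8) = (o + 2)^2*(o + 4)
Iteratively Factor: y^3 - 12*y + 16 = (y - 2)*(y^2 + 2*y - 8) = (y - 2)^2*(y + 4)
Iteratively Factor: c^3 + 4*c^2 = (c)*(c^2 + 4*c) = c*(c + 4)*(c)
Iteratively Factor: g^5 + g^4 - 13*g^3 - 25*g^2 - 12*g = (g)*(g^4 + g^3 - 13*g^2 - 25*g - 12) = g*(g + 1)*(g^3 - 13*g - 12) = g*(g - 4)*(g + 1)*(g^2 + 4*g + 3) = g*(g - 4)*(g + 1)*(g + 3)*(g + 1)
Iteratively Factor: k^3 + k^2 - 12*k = (k)*(k^2 + k - 12) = k*(k + 4)*(k - 3)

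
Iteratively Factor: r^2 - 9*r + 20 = (r - 4)*(r - 5)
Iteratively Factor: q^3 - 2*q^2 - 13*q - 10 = (q + 1)*(q^2 - 3*q - 10) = (q + 1)*(q + 2)*(q - 5)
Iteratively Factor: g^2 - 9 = (g - 3)*(g + 3)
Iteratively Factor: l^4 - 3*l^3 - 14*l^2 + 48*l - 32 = (l + 4)*(l^3 - 7*l^2 + 14*l - 8) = (l - 1)*(l + 4)*(l^2 - 6*l + 8) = (l - 4)*(l - 1)*(l + 4)*(l - 2)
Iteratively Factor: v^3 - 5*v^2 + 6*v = (v)*(v^2 - 5*v + 6) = v*(v - 3)*(v - 2)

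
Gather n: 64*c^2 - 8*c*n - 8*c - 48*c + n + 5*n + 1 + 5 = 64*c^2 - 56*c + n*(6 - 8*c) + 6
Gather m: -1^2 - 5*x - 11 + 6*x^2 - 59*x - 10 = 6*x^2 - 64*x - 22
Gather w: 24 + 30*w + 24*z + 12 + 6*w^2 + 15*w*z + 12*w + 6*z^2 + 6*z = 6*w^2 + w*(15*z + 42) + 6*z^2 + 30*z + 36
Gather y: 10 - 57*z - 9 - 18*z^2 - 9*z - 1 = -18*z^2 - 66*z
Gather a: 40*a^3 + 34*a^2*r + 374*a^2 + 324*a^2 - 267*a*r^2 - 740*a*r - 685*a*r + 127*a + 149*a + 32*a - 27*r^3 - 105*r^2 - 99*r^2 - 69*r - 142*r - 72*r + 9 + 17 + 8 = 40*a^3 + a^2*(34*r + 698) + a*(-267*r^2 - 1425*r + 308) - 27*r^3 - 204*r^2 - 283*r + 34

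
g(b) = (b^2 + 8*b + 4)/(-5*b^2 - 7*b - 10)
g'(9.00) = 0.01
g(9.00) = -0.33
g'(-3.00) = 0.16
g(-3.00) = 0.32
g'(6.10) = 0.02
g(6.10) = -0.38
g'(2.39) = 0.06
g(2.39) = -0.52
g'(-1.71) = 0.06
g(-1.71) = 0.53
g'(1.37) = 0.04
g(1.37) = -0.58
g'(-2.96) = 0.16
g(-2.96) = 0.33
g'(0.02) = -0.50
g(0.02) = -0.41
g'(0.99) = 0.00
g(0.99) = -0.59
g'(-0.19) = -0.70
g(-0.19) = -0.28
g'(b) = (2*b + 8)/(-5*b^2 - 7*b - 10) + (10*b + 7)*(b^2 + 8*b + 4)/(-5*b^2 - 7*b - 10)^2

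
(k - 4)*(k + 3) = k^2 - k - 12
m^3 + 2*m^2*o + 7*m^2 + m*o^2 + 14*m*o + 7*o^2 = (m + 7)*(m + o)^2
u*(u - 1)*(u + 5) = u^3 + 4*u^2 - 5*u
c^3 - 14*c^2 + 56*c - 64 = (c - 8)*(c - 4)*(c - 2)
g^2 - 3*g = g*(g - 3)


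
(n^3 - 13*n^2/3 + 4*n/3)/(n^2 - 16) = n*(3*n - 1)/(3*(n + 4))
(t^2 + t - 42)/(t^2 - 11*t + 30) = (t + 7)/(t - 5)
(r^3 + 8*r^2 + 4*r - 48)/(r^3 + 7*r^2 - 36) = (r + 4)/(r + 3)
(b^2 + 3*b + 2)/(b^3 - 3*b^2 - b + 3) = (b + 2)/(b^2 - 4*b + 3)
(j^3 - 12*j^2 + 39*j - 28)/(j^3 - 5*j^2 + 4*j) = (j - 7)/j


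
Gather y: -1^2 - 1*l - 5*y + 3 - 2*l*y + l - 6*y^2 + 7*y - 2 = -6*y^2 + y*(2 - 2*l)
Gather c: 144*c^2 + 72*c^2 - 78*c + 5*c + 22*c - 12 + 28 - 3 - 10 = 216*c^2 - 51*c + 3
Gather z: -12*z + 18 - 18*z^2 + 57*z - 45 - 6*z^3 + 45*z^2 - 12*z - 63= -6*z^3 + 27*z^2 + 33*z - 90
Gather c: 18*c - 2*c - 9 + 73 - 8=16*c + 56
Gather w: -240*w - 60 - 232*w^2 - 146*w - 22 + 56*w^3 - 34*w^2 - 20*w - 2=56*w^3 - 266*w^2 - 406*w - 84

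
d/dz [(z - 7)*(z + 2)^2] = 3*(z - 4)*(z + 2)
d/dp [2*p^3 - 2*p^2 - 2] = 2*p*(3*p - 2)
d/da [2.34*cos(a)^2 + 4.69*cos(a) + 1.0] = -(4.68*cos(a) + 4.69)*sin(a)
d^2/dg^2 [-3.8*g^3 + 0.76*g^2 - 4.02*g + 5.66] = 1.52 - 22.8*g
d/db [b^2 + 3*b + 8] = 2*b + 3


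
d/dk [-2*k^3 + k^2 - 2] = 2*k*(1 - 3*k)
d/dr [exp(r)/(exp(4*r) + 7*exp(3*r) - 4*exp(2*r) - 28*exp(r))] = (-3*exp(2*r) - 14*exp(r) + 4)*exp(r)/(exp(3*r) + 7*exp(2*r) - 4*exp(r) - 28)^2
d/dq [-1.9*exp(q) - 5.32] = -1.9*exp(q)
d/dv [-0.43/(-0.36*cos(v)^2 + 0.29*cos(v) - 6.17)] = (0.3096*cos(v) - 0.1247)*sin(v)/(0.36*cos(v)^2 - 0.29*cos(v) + 6.17)^2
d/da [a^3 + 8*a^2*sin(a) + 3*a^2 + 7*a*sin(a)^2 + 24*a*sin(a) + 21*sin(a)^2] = 8*a^2*cos(a) + 3*a^2 + 16*a*sin(a) + 7*a*sin(2*a) + 24*a*cos(a) + 6*a + 7*sin(a)^2 + 24*sin(a) + 21*sin(2*a)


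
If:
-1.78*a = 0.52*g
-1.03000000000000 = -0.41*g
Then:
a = -0.73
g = 2.51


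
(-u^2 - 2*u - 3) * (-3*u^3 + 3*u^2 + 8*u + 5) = 3*u^5 + 3*u^4 - 5*u^3 - 30*u^2 - 34*u - 15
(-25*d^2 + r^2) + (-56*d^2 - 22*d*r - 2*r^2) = -81*d^2 - 22*d*r - r^2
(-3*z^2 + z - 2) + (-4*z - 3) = -3*z^2 - 3*z - 5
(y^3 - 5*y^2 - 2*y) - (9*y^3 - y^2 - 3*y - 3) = -8*y^3 - 4*y^2 + y + 3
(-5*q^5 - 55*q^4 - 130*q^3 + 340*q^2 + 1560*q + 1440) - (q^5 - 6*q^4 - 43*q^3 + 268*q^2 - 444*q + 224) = -6*q^5 - 49*q^4 - 87*q^3 + 72*q^2 + 2004*q + 1216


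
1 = 1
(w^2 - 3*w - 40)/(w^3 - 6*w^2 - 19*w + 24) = (w + 5)/(w^2 + 2*w - 3)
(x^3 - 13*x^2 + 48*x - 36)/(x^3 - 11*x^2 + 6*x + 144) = (x^2 - 7*x + 6)/(x^2 - 5*x - 24)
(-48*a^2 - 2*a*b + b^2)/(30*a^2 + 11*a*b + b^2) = (-8*a + b)/(5*a + b)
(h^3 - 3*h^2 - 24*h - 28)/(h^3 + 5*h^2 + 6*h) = (h^2 - 5*h - 14)/(h*(h + 3))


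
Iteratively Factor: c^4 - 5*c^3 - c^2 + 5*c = (c - 5)*(c^3 - c) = (c - 5)*(c + 1)*(c^2 - c) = (c - 5)*(c - 1)*(c + 1)*(c)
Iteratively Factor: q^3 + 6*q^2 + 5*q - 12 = (q + 3)*(q^2 + 3*q - 4) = (q - 1)*(q + 3)*(q + 4)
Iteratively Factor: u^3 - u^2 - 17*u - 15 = (u - 5)*(u^2 + 4*u + 3) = (u - 5)*(u + 3)*(u + 1)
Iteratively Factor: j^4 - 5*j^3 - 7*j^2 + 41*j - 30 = (j - 1)*(j^3 - 4*j^2 - 11*j + 30) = (j - 2)*(j - 1)*(j^2 - 2*j - 15) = (j - 2)*(j - 1)*(j + 3)*(j - 5)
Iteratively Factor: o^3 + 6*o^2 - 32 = (o - 2)*(o^2 + 8*o + 16) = (o - 2)*(o + 4)*(o + 4)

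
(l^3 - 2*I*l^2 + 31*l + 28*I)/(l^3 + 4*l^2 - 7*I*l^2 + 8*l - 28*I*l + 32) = (l^2 - 3*I*l + 28)/(l^2 + l*(4 - 8*I) - 32*I)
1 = 1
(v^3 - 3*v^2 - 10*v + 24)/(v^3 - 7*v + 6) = (v - 4)/(v - 1)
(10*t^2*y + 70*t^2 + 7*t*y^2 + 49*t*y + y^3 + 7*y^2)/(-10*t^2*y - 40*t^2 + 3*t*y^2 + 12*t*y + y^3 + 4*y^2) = (2*t*y + 14*t + y^2 + 7*y)/(-2*t*y - 8*t + y^2 + 4*y)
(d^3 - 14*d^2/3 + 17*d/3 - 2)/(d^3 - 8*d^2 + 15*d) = (3*d^2 - 5*d + 2)/(3*d*(d - 5))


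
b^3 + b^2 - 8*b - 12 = (b - 3)*(b + 2)^2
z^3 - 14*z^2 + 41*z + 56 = (z - 8)*(z - 7)*(z + 1)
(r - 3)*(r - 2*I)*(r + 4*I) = r^3 - 3*r^2 + 2*I*r^2 + 8*r - 6*I*r - 24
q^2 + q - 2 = (q - 1)*(q + 2)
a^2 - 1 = (a - 1)*(a + 1)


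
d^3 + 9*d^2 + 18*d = d*(d + 3)*(d + 6)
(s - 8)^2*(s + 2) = s^3 - 14*s^2 + 32*s + 128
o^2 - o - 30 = (o - 6)*(o + 5)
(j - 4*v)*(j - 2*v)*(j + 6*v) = j^3 - 28*j*v^2 + 48*v^3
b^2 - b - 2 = (b - 2)*(b + 1)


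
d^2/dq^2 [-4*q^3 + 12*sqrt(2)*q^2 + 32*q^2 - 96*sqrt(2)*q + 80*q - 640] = -24*q + 24*sqrt(2) + 64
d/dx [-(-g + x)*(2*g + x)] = -g - 2*x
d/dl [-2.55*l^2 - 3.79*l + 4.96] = -5.1*l - 3.79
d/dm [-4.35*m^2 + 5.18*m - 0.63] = 5.18 - 8.7*m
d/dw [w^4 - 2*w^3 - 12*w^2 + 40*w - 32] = 4*w^3 - 6*w^2 - 24*w + 40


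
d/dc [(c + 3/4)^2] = 2*c + 3/2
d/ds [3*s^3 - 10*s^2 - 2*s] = 9*s^2 - 20*s - 2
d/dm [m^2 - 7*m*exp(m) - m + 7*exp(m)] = -7*m*exp(m) + 2*m - 1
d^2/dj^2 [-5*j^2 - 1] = -10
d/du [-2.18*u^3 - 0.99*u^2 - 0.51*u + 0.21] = -6.54*u^2 - 1.98*u - 0.51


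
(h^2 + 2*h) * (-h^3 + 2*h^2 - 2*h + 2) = -h^5 + 2*h^3 - 2*h^2 + 4*h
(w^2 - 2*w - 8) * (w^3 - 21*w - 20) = w^5 - 2*w^4 - 29*w^3 + 22*w^2 + 208*w + 160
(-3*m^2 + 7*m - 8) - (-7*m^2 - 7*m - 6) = 4*m^2 + 14*m - 2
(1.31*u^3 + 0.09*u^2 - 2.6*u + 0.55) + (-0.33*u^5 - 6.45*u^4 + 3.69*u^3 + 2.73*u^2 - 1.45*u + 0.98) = -0.33*u^5 - 6.45*u^4 + 5.0*u^3 + 2.82*u^2 - 4.05*u + 1.53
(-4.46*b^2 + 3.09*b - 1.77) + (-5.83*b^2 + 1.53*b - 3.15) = -10.29*b^2 + 4.62*b - 4.92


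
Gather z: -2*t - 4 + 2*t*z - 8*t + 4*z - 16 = -10*t + z*(2*t + 4) - 20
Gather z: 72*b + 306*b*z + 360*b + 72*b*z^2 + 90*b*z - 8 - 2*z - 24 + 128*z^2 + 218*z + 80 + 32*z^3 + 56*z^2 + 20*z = 432*b + 32*z^3 + z^2*(72*b + 184) + z*(396*b + 236) + 48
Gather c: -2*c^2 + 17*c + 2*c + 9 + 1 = -2*c^2 + 19*c + 10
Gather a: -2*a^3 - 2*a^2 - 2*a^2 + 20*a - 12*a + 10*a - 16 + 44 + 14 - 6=-2*a^3 - 4*a^2 + 18*a + 36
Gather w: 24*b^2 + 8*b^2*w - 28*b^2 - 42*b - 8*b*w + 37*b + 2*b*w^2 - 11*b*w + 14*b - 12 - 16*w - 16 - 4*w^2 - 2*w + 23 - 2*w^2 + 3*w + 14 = -4*b^2 + 9*b + w^2*(2*b - 6) + w*(8*b^2 - 19*b - 15) + 9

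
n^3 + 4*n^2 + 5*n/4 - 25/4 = (n - 1)*(n + 5/2)^2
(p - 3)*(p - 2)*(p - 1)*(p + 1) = p^4 - 5*p^3 + 5*p^2 + 5*p - 6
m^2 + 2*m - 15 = (m - 3)*(m + 5)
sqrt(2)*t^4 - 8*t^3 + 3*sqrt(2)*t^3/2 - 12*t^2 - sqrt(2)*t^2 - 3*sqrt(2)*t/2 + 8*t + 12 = (t - 1)*(t + 3/2)*(t - 4*sqrt(2))*(sqrt(2)*t + sqrt(2))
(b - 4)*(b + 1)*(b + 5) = b^3 + 2*b^2 - 19*b - 20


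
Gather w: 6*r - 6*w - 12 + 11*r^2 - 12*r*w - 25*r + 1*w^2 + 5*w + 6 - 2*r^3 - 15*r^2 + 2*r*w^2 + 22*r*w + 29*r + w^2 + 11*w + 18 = -2*r^3 - 4*r^2 + 10*r + w^2*(2*r + 2) + w*(10*r + 10) + 12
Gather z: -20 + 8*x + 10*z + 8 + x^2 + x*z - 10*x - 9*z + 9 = x^2 - 2*x + z*(x + 1) - 3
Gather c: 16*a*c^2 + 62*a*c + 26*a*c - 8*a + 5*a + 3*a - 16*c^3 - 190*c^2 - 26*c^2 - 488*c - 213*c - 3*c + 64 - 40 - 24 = -16*c^3 + c^2*(16*a - 216) + c*(88*a - 704)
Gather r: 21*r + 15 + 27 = 21*r + 42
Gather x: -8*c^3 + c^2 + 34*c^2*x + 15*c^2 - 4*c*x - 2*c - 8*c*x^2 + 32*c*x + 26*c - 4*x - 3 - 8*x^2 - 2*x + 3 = -8*c^3 + 16*c^2 + 24*c + x^2*(-8*c - 8) + x*(34*c^2 + 28*c - 6)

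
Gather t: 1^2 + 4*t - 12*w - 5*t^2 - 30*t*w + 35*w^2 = -5*t^2 + t*(4 - 30*w) + 35*w^2 - 12*w + 1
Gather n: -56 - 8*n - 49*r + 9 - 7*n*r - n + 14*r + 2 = n*(-7*r - 9) - 35*r - 45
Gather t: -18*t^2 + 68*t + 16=-18*t^2 + 68*t + 16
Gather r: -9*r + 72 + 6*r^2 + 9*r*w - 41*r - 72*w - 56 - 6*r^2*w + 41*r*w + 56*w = r^2*(6 - 6*w) + r*(50*w - 50) - 16*w + 16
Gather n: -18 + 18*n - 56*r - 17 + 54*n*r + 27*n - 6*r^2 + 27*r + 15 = n*(54*r + 45) - 6*r^2 - 29*r - 20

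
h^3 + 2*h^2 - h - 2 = (h - 1)*(h + 1)*(h + 2)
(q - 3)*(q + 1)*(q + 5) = q^3 + 3*q^2 - 13*q - 15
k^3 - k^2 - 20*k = k*(k - 5)*(k + 4)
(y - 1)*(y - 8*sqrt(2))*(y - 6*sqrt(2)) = y^3 - 14*sqrt(2)*y^2 - y^2 + 14*sqrt(2)*y + 96*y - 96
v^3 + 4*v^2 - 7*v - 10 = (v - 2)*(v + 1)*(v + 5)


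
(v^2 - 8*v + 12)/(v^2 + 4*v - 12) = (v - 6)/(v + 6)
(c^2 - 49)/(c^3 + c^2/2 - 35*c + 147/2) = 2*(c - 7)/(2*c^2 - 13*c + 21)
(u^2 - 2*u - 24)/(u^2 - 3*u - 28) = (u - 6)/(u - 7)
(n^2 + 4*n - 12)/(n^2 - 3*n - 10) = (-n^2 - 4*n + 12)/(-n^2 + 3*n + 10)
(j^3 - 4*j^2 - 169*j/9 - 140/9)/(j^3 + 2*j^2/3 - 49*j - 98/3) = (9*j^2 + 27*j + 20)/(3*(3*j^2 + 23*j + 14))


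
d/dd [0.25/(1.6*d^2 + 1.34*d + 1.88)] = (-0.8*d - 0.335)/(1.6*d^2 + 1.34*d + 1.88)^2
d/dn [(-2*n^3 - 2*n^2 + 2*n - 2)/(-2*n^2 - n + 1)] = 4*n*(n^3 + n^2 - 3)/(4*n^4 + 4*n^3 - 3*n^2 - 2*n + 1)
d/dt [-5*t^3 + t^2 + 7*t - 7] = -15*t^2 + 2*t + 7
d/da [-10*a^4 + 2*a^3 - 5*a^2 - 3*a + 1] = -40*a^3 + 6*a^2 - 10*a - 3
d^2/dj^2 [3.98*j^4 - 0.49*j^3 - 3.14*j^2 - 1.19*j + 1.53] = 47.76*j^2 - 2.94*j - 6.28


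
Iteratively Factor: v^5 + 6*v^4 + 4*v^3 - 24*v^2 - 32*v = (v + 4)*(v^4 + 2*v^3 - 4*v^2 - 8*v) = (v + 2)*(v + 4)*(v^3 - 4*v) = (v - 2)*(v + 2)*(v + 4)*(v^2 + 2*v) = (v - 2)*(v + 2)^2*(v + 4)*(v)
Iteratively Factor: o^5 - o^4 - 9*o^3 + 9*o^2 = (o)*(o^4 - o^3 - 9*o^2 + 9*o) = o*(o - 3)*(o^3 + 2*o^2 - 3*o) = o*(o - 3)*(o - 1)*(o^2 + 3*o) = o^2*(o - 3)*(o - 1)*(o + 3)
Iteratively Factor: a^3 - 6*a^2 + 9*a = (a - 3)*(a^2 - 3*a) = a*(a - 3)*(a - 3)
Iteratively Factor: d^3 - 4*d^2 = (d - 4)*(d^2) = d*(d - 4)*(d)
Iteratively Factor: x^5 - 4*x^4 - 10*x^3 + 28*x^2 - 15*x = (x - 5)*(x^4 + x^3 - 5*x^2 + 3*x) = (x - 5)*(x + 3)*(x^3 - 2*x^2 + x) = (x - 5)*(x - 1)*(x + 3)*(x^2 - x) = x*(x - 5)*(x - 1)*(x + 3)*(x - 1)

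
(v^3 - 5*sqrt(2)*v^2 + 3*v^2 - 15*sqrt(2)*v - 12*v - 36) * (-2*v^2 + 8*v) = -2*v^5 + 2*v^4 + 10*sqrt(2)*v^4 - 10*sqrt(2)*v^3 + 48*v^3 - 120*sqrt(2)*v^2 - 24*v^2 - 288*v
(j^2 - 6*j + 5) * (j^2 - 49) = j^4 - 6*j^3 - 44*j^2 + 294*j - 245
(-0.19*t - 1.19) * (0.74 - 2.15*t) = 0.4085*t^2 + 2.4179*t - 0.8806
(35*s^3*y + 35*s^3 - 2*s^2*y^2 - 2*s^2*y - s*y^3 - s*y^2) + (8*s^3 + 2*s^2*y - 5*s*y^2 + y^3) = 35*s^3*y + 43*s^3 - 2*s^2*y^2 - s*y^3 - 6*s*y^2 + y^3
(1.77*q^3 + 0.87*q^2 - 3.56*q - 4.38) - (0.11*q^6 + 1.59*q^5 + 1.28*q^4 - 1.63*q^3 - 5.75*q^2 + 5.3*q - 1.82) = -0.11*q^6 - 1.59*q^5 - 1.28*q^4 + 3.4*q^3 + 6.62*q^2 - 8.86*q - 2.56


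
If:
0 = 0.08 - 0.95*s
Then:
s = 0.08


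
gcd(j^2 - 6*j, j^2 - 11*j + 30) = j - 6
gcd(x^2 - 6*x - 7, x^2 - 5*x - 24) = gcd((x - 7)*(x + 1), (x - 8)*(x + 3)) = 1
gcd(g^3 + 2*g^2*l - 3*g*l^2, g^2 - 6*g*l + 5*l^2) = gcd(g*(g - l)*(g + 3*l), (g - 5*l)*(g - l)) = g - l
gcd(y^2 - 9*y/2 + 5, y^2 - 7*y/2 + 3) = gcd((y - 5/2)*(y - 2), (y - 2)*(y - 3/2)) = y - 2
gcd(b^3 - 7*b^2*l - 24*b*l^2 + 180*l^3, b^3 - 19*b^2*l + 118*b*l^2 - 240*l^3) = b - 6*l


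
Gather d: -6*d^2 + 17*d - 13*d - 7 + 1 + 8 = -6*d^2 + 4*d + 2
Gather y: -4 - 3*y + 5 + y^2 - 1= y^2 - 3*y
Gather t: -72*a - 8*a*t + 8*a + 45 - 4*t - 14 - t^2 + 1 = -64*a - t^2 + t*(-8*a - 4) + 32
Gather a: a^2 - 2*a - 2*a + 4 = a^2 - 4*a + 4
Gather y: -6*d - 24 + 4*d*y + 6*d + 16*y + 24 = y*(4*d + 16)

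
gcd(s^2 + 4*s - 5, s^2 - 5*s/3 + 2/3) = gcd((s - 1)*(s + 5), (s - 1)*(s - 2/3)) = s - 1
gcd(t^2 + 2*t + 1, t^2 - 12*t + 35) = 1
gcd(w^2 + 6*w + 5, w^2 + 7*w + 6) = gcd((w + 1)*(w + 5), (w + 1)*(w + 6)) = w + 1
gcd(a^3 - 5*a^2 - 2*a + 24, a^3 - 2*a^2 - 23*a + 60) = a^2 - 7*a + 12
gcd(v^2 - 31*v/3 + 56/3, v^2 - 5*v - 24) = v - 8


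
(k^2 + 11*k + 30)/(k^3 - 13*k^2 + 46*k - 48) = (k^2 + 11*k + 30)/(k^3 - 13*k^2 + 46*k - 48)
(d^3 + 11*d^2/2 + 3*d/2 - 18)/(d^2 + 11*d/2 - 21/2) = (d^2 + 7*d + 12)/(d + 7)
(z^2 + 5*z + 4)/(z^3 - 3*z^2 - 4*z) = (z + 4)/(z*(z - 4))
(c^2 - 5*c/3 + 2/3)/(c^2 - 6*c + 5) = (c - 2/3)/(c - 5)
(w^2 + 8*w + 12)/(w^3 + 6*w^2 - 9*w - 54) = (w + 2)/(w^2 - 9)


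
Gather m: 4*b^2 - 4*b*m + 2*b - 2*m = 4*b^2 + 2*b + m*(-4*b - 2)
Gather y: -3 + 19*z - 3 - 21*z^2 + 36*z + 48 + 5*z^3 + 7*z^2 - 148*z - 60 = 5*z^3 - 14*z^2 - 93*z - 18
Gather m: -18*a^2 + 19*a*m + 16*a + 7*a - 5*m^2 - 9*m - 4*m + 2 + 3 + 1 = -18*a^2 + 23*a - 5*m^2 + m*(19*a - 13) + 6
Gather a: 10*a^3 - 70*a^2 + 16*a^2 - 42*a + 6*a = 10*a^3 - 54*a^2 - 36*a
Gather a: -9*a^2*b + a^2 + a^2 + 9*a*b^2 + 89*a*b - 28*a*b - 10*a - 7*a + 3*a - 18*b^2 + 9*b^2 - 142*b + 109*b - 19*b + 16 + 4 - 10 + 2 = a^2*(2 - 9*b) + a*(9*b^2 + 61*b - 14) - 9*b^2 - 52*b + 12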